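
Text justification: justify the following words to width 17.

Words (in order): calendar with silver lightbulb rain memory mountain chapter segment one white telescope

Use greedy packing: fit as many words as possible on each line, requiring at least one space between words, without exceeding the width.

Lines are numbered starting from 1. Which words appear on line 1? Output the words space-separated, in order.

Answer: calendar with

Derivation:
Line 1: ['calendar', 'with'] (min_width=13, slack=4)
Line 2: ['silver', 'lightbulb'] (min_width=16, slack=1)
Line 3: ['rain', 'memory'] (min_width=11, slack=6)
Line 4: ['mountain', 'chapter'] (min_width=16, slack=1)
Line 5: ['segment', 'one', 'white'] (min_width=17, slack=0)
Line 6: ['telescope'] (min_width=9, slack=8)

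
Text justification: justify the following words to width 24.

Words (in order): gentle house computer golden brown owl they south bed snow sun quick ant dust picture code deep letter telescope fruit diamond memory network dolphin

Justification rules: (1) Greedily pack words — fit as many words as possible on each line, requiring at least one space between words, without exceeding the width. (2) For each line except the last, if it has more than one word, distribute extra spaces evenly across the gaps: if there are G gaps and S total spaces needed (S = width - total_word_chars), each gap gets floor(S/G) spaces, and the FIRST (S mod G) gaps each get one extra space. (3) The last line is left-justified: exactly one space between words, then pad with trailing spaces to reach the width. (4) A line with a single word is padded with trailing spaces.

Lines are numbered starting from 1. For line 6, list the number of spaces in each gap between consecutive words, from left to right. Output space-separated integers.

Answer: 3 3

Derivation:
Line 1: ['gentle', 'house', 'computer'] (min_width=21, slack=3)
Line 2: ['golden', 'brown', 'owl', 'they'] (min_width=21, slack=3)
Line 3: ['south', 'bed', 'snow', 'sun', 'quick'] (min_width=24, slack=0)
Line 4: ['ant', 'dust', 'picture', 'code'] (min_width=21, slack=3)
Line 5: ['deep', 'letter', 'telescope'] (min_width=21, slack=3)
Line 6: ['fruit', 'diamond', 'memory'] (min_width=20, slack=4)
Line 7: ['network', 'dolphin'] (min_width=15, slack=9)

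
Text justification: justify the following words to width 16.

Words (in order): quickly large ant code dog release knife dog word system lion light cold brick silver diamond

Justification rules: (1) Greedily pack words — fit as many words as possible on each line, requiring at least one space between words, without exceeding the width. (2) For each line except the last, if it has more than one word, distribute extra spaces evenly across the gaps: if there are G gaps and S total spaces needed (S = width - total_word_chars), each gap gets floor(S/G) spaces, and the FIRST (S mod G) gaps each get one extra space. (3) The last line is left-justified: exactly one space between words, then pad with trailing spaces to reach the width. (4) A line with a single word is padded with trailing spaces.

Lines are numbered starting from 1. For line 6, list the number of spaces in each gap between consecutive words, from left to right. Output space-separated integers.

Line 1: ['quickly', 'large'] (min_width=13, slack=3)
Line 2: ['ant', 'code', 'dog'] (min_width=12, slack=4)
Line 3: ['release', 'knife'] (min_width=13, slack=3)
Line 4: ['dog', 'word', 'system'] (min_width=15, slack=1)
Line 5: ['lion', 'light', 'cold'] (min_width=15, slack=1)
Line 6: ['brick', 'silver'] (min_width=12, slack=4)
Line 7: ['diamond'] (min_width=7, slack=9)

Answer: 5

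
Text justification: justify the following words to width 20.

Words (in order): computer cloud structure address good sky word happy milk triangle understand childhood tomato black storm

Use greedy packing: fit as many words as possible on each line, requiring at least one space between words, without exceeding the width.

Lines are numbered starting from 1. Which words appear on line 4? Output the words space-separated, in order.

Answer: milk triangle

Derivation:
Line 1: ['computer', 'cloud'] (min_width=14, slack=6)
Line 2: ['structure', 'address'] (min_width=17, slack=3)
Line 3: ['good', 'sky', 'word', 'happy'] (min_width=19, slack=1)
Line 4: ['milk', 'triangle'] (min_width=13, slack=7)
Line 5: ['understand', 'childhood'] (min_width=20, slack=0)
Line 6: ['tomato', 'black', 'storm'] (min_width=18, slack=2)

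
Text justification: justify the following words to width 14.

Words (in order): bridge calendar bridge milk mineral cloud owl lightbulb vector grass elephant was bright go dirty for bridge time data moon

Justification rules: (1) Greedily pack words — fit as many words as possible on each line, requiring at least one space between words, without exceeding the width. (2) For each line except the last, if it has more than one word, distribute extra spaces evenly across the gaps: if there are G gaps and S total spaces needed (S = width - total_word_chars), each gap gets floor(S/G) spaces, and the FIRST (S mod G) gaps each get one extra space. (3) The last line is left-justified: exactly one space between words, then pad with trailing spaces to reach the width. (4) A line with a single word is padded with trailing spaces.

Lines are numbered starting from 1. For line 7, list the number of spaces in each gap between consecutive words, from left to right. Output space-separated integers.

Line 1: ['bridge'] (min_width=6, slack=8)
Line 2: ['calendar'] (min_width=8, slack=6)
Line 3: ['bridge', 'milk'] (min_width=11, slack=3)
Line 4: ['mineral', 'cloud'] (min_width=13, slack=1)
Line 5: ['owl', 'lightbulb'] (min_width=13, slack=1)
Line 6: ['vector', 'grass'] (min_width=12, slack=2)
Line 7: ['elephant', 'was'] (min_width=12, slack=2)
Line 8: ['bright', 'go'] (min_width=9, slack=5)
Line 9: ['dirty', 'for'] (min_width=9, slack=5)
Line 10: ['bridge', 'time'] (min_width=11, slack=3)
Line 11: ['data', 'moon'] (min_width=9, slack=5)

Answer: 3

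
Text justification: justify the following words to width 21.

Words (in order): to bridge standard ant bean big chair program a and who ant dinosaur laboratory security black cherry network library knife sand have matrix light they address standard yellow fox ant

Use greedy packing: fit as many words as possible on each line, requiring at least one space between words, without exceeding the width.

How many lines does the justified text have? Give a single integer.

Answer: 10

Derivation:
Line 1: ['to', 'bridge', 'standard'] (min_width=18, slack=3)
Line 2: ['ant', 'bean', 'big', 'chair'] (min_width=18, slack=3)
Line 3: ['program', 'a', 'and', 'who', 'ant'] (min_width=21, slack=0)
Line 4: ['dinosaur', 'laboratory'] (min_width=19, slack=2)
Line 5: ['security', 'black', 'cherry'] (min_width=21, slack=0)
Line 6: ['network', 'library', 'knife'] (min_width=21, slack=0)
Line 7: ['sand', 'have', 'matrix'] (min_width=16, slack=5)
Line 8: ['light', 'they', 'address'] (min_width=18, slack=3)
Line 9: ['standard', 'yellow', 'fox'] (min_width=19, slack=2)
Line 10: ['ant'] (min_width=3, slack=18)
Total lines: 10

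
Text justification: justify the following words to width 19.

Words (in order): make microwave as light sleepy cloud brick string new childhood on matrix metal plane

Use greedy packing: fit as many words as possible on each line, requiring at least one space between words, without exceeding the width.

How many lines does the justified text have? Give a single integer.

Line 1: ['make', 'microwave', 'as'] (min_width=17, slack=2)
Line 2: ['light', 'sleepy', 'cloud'] (min_width=18, slack=1)
Line 3: ['brick', 'string', 'new'] (min_width=16, slack=3)
Line 4: ['childhood', 'on', 'matrix'] (min_width=19, slack=0)
Line 5: ['metal', 'plane'] (min_width=11, slack=8)
Total lines: 5

Answer: 5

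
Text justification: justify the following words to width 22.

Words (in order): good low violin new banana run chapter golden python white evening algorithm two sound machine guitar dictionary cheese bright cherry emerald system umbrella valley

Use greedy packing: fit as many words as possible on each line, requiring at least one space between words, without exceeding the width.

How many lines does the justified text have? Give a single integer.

Line 1: ['good', 'low', 'violin', 'new'] (min_width=19, slack=3)
Line 2: ['banana', 'run', 'chapter'] (min_width=18, slack=4)
Line 3: ['golden', 'python', 'white'] (min_width=19, slack=3)
Line 4: ['evening', 'algorithm', 'two'] (min_width=21, slack=1)
Line 5: ['sound', 'machine', 'guitar'] (min_width=20, slack=2)
Line 6: ['dictionary', 'cheese'] (min_width=17, slack=5)
Line 7: ['bright', 'cherry', 'emerald'] (min_width=21, slack=1)
Line 8: ['system', 'umbrella', 'valley'] (min_width=22, slack=0)
Total lines: 8

Answer: 8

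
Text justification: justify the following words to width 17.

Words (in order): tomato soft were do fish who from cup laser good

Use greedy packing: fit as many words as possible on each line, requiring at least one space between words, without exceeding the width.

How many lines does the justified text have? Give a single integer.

Line 1: ['tomato', 'soft', 'were'] (min_width=16, slack=1)
Line 2: ['do', 'fish', 'who', 'from'] (min_width=16, slack=1)
Line 3: ['cup', 'laser', 'good'] (min_width=14, slack=3)
Total lines: 3

Answer: 3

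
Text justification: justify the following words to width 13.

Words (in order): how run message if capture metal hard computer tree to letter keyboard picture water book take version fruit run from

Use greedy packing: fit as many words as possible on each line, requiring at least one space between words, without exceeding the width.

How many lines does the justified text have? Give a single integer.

Line 1: ['how', 'run'] (min_width=7, slack=6)
Line 2: ['message', 'if'] (min_width=10, slack=3)
Line 3: ['capture', 'metal'] (min_width=13, slack=0)
Line 4: ['hard', 'computer'] (min_width=13, slack=0)
Line 5: ['tree', 'to'] (min_width=7, slack=6)
Line 6: ['letter'] (min_width=6, slack=7)
Line 7: ['keyboard'] (min_width=8, slack=5)
Line 8: ['picture', 'water'] (min_width=13, slack=0)
Line 9: ['book', 'take'] (min_width=9, slack=4)
Line 10: ['version', 'fruit'] (min_width=13, slack=0)
Line 11: ['run', 'from'] (min_width=8, slack=5)
Total lines: 11

Answer: 11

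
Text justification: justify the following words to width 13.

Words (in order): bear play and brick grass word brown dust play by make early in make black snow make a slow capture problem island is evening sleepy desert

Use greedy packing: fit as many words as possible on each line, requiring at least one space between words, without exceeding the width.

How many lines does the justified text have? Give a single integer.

Line 1: ['bear', 'play', 'and'] (min_width=13, slack=0)
Line 2: ['brick', 'grass'] (min_width=11, slack=2)
Line 3: ['word', 'brown'] (min_width=10, slack=3)
Line 4: ['dust', 'play', 'by'] (min_width=12, slack=1)
Line 5: ['make', 'early', 'in'] (min_width=13, slack=0)
Line 6: ['make', 'black'] (min_width=10, slack=3)
Line 7: ['snow', 'make', 'a'] (min_width=11, slack=2)
Line 8: ['slow', 'capture'] (min_width=12, slack=1)
Line 9: ['problem'] (min_width=7, slack=6)
Line 10: ['island', 'is'] (min_width=9, slack=4)
Line 11: ['evening'] (min_width=7, slack=6)
Line 12: ['sleepy', 'desert'] (min_width=13, slack=0)
Total lines: 12

Answer: 12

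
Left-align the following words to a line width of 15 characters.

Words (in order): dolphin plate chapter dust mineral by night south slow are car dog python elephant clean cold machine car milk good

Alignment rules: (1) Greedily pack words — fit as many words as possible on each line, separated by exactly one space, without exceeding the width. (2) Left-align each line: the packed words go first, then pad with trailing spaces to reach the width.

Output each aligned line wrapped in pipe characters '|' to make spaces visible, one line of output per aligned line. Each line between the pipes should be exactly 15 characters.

Line 1: ['dolphin', 'plate'] (min_width=13, slack=2)
Line 2: ['chapter', 'dust'] (min_width=12, slack=3)
Line 3: ['mineral', 'by'] (min_width=10, slack=5)
Line 4: ['night', 'south'] (min_width=11, slack=4)
Line 5: ['slow', 'are', 'car'] (min_width=12, slack=3)
Line 6: ['dog', 'python'] (min_width=10, slack=5)
Line 7: ['elephant', 'clean'] (min_width=14, slack=1)
Line 8: ['cold', 'machine'] (min_width=12, slack=3)
Line 9: ['car', 'milk', 'good'] (min_width=13, slack=2)

Answer: |dolphin plate  |
|chapter dust   |
|mineral by     |
|night south    |
|slow are car   |
|dog python     |
|elephant clean |
|cold machine   |
|car milk good  |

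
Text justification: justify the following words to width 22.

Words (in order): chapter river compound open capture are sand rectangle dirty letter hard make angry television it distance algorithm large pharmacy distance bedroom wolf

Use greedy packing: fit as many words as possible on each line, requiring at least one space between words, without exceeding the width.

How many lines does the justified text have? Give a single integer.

Line 1: ['chapter', 'river', 'compound'] (min_width=22, slack=0)
Line 2: ['open', 'capture', 'are', 'sand'] (min_width=21, slack=1)
Line 3: ['rectangle', 'dirty', 'letter'] (min_width=22, slack=0)
Line 4: ['hard', 'make', 'angry'] (min_width=15, slack=7)
Line 5: ['television', 'it', 'distance'] (min_width=22, slack=0)
Line 6: ['algorithm', 'large'] (min_width=15, slack=7)
Line 7: ['pharmacy', 'distance'] (min_width=17, slack=5)
Line 8: ['bedroom', 'wolf'] (min_width=12, slack=10)
Total lines: 8

Answer: 8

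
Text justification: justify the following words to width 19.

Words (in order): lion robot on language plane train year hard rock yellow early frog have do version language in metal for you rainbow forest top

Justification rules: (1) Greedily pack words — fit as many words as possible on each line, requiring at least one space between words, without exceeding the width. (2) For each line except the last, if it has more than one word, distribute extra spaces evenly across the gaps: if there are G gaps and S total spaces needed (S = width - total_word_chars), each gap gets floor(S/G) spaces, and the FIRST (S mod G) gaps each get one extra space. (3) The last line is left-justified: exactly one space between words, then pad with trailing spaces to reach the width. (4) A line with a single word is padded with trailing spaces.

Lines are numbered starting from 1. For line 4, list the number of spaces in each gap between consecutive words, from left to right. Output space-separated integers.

Line 1: ['lion', 'robot', 'on'] (min_width=13, slack=6)
Line 2: ['language', 'plane'] (min_width=14, slack=5)
Line 3: ['train', 'year', 'hard'] (min_width=15, slack=4)
Line 4: ['rock', 'yellow', 'early'] (min_width=17, slack=2)
Line 5: ['frog', 'have', 'do'] (min_width=12, slack=7)
Line 6: ['version', 'language', 'in'] (min_width=19, slack=0)
Line 7: ['metal', 'for', 'you'] (min_width=13, slack=6)
Line 8: ['rainbow', 'forest', 'top'] (min_width=18, slack=1)

Answer: 2 2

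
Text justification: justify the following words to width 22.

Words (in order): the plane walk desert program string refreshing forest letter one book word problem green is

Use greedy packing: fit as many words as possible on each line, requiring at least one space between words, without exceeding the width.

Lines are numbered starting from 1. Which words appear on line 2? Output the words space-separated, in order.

Answer: program string

Derivation:
Line 1: ['the', 'plane', 'walk', 'desert'] (min_width=21, slack=1)
Line 2: ['program', 'string'] (min_width=14, slack=8)
Line 3: ['refreshing', 'forest'] (min_width=17, slack=5)
Line 4: ['letter', 'one', 'book', 'word'] (min_width=20, slack=2)
Line 5: ['problem', 'green', 'is'] (min_width=16, slack=6)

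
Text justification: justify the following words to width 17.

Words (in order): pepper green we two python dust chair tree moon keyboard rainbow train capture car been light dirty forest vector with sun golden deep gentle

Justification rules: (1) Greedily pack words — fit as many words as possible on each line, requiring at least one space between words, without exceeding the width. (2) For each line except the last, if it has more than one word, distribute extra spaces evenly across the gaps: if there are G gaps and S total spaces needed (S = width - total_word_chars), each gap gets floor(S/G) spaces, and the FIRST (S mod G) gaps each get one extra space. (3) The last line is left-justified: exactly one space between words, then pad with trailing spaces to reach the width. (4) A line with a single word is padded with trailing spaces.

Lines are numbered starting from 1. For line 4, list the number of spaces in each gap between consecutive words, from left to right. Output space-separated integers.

Answer: 2

Derivation:
Line 1: ['pepper', 'green', 'we'] (min_width=15, slack=2)
Line 2: ['two', 'python', 'dust'] (min_width=15, slack=2)
Line 3: ['chair', 'tree', 'moon'] (min_width=15, slack=2)
Line 4: ['keyboard', 'rainbow'] (min_width=16, slack=1)
Line 5: ['train', 'capture', 'car'] (min_width=17, slack=0)
Line 6: ['been', 'light', 'dirty'] (min_width=16, slack=1)
Line 7: ['forest', 'vector'] (min_width=13, slack=4)
Line 8: ['with', 'sun', 'golden'] (min_width=15, slack=2)
Line 9: ['deep', 'gentle'] (min_width=11, slack=6)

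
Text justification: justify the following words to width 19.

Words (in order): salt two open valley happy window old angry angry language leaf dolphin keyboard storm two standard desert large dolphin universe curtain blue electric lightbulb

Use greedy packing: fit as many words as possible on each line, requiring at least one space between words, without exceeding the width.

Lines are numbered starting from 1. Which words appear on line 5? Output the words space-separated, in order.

Answer: dolphin keyboard

Derivation:
Line 1: ['salt', 'two', 'open'] (min_width=13, slack=6)
Line 2: ['valley', 'happy', 'window'] (min_width=19, slack=0)
Line 3: ['old', 'angry', 'angry'] (min_width=15, slack=4)
Line 4: ['language', 'leaf'] (min_width=13, slack=6)
Line 5: ['dolphin', 'keyboard'] (min_width=16, slack=3)
Line 6: ['storm', 'two', 'standard'] (min_width=18, slack=1)
Line 7: ['desert', 'large'] (min_width=12, slack=7)
Line 8: ['dolphin', 'universe'] (min_width=16, slack=3)
Line 9: ['curtain', 'blue'] (min_width=12, slack=7)
Line 10: ['electric', 'lightbulb'] (min_width=18, slack=1)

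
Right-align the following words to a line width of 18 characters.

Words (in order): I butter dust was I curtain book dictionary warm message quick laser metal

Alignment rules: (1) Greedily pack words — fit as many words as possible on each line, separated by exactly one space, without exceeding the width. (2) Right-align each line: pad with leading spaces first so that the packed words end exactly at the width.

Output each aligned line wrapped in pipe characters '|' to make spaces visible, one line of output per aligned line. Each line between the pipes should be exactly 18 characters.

Line 1: ['I', 'butter', 'dust', 'was'] (min_width=17, slack=1)
Line 2: ['I', 'curtain', 'book'] (min_width=14, slack=4)
Line 3: ['dictionary', 'warm'] (min_width=15, slack=3)
Line 4: ['message', 'quick'] (min_width=13, slack=5)
Line 5: ['laser', 'metal'] (min_width=11, slack=7)

Answer: | I butter dust was|
|    I curtain book|
|   dictionary warm|
|     message quick|
|       laser metal|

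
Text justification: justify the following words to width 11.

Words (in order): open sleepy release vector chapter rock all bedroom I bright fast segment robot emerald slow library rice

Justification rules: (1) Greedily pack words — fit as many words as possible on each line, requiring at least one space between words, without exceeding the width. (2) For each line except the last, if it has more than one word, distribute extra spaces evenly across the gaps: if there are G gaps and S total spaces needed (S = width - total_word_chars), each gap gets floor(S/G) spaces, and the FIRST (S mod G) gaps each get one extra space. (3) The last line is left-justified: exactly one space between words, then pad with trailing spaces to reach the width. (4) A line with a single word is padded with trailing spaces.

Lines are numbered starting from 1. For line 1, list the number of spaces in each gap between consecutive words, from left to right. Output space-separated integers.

Line 1: ['open', 'sleepy'] (min_width=11, slack=0)
Line 2: ['release'] (min_width=7, slack=4)
Line 3: ['vector'] (min_width=6, slack=5)
Line 4: ['chapter'] (min_width=7, slack=4)
Line 5: ['rock', 'all'] (min_width=8, slack=3)
Line 6: ['bedroom', 'I'] (min_width=9, slack=2)
Line 7: ['bright', 'fast'] (min_width=11, slack=0)
Line 8: ['segment'] (min_width=7, slack=4)
Line 9: ['robot'] (min_width=5, slack=6)
Line 10: ['emerald'] (min_width=7, slack=4)
Line 11: ['slow'] (min_width=4, slack=7)
Line 12: ['library'] (min_width=7, slack=4)
Line 13: ['rice'] (min_width=4, slack=7)

Answer: 1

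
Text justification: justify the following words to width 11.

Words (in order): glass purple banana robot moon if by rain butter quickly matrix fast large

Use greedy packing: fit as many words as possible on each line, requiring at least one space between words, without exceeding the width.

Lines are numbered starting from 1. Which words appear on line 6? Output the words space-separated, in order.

Line 1: ['glass'] (min_width=5, slack=6)
Line 2: ['purple'] (min_width=6, slack=5)
Line 3: ['banana'] (min_width=6, slack=5)
Line 4: ['robot', 'moon'] (min_width=10, slack=1)
Line 5: ['if', 'by', 'rain'] (min_width=10, slack=1)
Line 6: ['butter'] (min_width=6, slack=5)
Line 7: ['quickly'] (min_width=7, slack=4)
Line 8: ['matrix', 'fast'] (min_width=11, slack=0)
Line 9: ['large'] (min_width=5, slack=6)

Answer: butter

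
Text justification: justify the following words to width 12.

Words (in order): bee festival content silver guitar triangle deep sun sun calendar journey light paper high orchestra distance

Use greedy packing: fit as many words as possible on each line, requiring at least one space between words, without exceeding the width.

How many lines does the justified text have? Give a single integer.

Answer: 12

Derivation:
Line 1: ['bee', 'festival'] (min_width=12, slack=0)
Line 2: ['content'] (min_width=7, slack=5)
Line 3: ['silver'] (min_width=6, slack=6)
Line 4: ['guitar'] (min_width=6, slack=6)
Line 5: ['triangle'] (min_width=8, slack=4)
Line 6: ['deep', 'sun', 'sun'] (min_width=12, slack=0)
Line 7: ['calendar'] (min_width=8, slack=4)
Line 8: ['journey'] (min_width=7, slack=5)
Line 9: ['light', 'paper'] (min_width=11, slack=1)
Line 10: ['high'] (min_width=4, slack=8)
Line 11: ['orchestra'] (min_width=9, slack=3)
Line 12: ['distance'] (min_width=8, slack=4)
Total lines: 12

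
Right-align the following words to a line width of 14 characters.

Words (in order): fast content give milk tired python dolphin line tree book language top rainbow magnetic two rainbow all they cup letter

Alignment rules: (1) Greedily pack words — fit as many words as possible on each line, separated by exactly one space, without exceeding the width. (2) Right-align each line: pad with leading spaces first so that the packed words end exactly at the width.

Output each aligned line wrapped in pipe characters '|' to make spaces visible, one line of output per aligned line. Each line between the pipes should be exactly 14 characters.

Line 1: ['fast', 'content'] (min_width=12, slack=2)
Line 2: ['give', 'milk'] (min_width=9, slack=5)
Line 3: ['tired', 'python'] (min_width=12, slack=2)
Line 4: ['dolphin', 'line'] (min_width=12, slack=2)
Line 5: ['tree', 'book'] (min_width=9, slack=5)
Line 6: ['language', 'top'] (min_width=12, slack=2)
Line 7: ['rainbow'] (min_width=7, slack=7)
Line 8: ['magnetic', 'two'] (min_width=12, slack=2)
Line 9: ['rainbow', 'all'] (min_width=11, slack=3)
Line 10: ['they', 'cup'] (min_width=8, slack=6)
Line 11: ['letter'] (min_width=6, slack=8)

Answer: |  fast content|
|     give milk|
|  tired python|
|  dolphin line|
|     tree book|
|  language top|
|       rainbow|
|  magnetic two|
|   rainbow all|
|      they cup|
|        letter|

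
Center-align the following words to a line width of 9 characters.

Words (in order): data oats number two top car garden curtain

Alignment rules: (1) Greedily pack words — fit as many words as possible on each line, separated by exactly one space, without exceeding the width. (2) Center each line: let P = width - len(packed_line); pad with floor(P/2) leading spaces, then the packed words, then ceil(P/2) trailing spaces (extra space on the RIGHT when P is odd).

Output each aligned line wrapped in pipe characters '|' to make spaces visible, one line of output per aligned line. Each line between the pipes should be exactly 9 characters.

Answer: |data oats|
| number  |
| two top |
|   car   |
| garden  |
| curtain |

Derivation:
Line 1: ['data', 'oats'] (min_width=9, slack=0)
Line 2: ['number'] (min_width=6, slack=3)
Line 3: ['two', 'top'] (min_width=7, slack=2)
Line 4: ['car'] (min_width=3, slack=6)
Line 5: ['garden'] (min_width=6, slack=3)
Line 6: ['curtain'] (min_width=7, slack=2)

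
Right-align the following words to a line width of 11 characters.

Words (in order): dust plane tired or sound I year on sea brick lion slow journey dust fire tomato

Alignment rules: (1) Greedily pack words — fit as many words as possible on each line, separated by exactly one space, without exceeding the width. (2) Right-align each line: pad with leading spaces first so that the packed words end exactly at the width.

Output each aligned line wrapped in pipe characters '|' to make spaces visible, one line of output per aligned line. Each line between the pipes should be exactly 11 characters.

Answer: | dust plane|
|   tired or|
|    sound I|
|year on sea|
| brick lion|
|       slow|
|    journey|
|  dust fire|
|     tomato|

Derivation:
Line 1: ['dust', 'plane'] (min_width=10, slack=1)
Line 2: ['tired', 'or'] (min_width=8, slack=3)
Line 3: ['sound', 'I'] (min_width=7, slack=4)
Line 4: ['year', 'on', 'sea'] (min_width=11, slack=0)
Line 5: ['brick', 'lion'] (min_width=10, slack=1)
Line 6: ['slow'] (min_width=4, slack=7)
Line 7: ['journey'] (min_width=7, slack=4)
Line 8: ['dust', 'fire'] (min_width=9, slack=2)
Line 9: ['tomato'] (min_width=6, slack=5)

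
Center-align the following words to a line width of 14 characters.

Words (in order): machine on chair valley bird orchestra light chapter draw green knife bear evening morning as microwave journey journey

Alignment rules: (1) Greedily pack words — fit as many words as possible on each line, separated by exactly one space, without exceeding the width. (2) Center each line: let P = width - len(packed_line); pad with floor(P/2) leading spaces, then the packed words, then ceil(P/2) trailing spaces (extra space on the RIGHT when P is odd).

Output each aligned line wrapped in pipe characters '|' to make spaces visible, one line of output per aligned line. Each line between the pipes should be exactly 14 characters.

Line 1: ['machine', 'on'] (min_width=10, slack=4)
Line 2: ['chair', 'valley'] (min_width=12, slack=2)
Line 3: ['bird', 'orchestra'] (min_width=14, slack=0)
Line 4: ['light', 'chapter'] (min_width=13, slack=1)
Line 5: ['draw', 'green'] (min_width=10, slack=4)
Line 6: ['knife', 'bear'] (min_width=10, slack=4)
Line 7: ['evening'] (min_width=7, slack=7)
Line 8: ['morning', 'as'] (min_width=10, slack=4)
Line 9: ['microwave'] (min_width=9, slack=5)
Line 10: ['journey'] (min_width=7, slack=7)
Line 11: ['journey'] (min_width=7, slack=7)

Answer: |  machine on  |
| chair valley |
|bird orchestra|
|light chapter |
|  draw green  |
|  knife bear  |
|   evening    |
|  morning as  |
|  microwave   |
|   journey    |
|   journey    |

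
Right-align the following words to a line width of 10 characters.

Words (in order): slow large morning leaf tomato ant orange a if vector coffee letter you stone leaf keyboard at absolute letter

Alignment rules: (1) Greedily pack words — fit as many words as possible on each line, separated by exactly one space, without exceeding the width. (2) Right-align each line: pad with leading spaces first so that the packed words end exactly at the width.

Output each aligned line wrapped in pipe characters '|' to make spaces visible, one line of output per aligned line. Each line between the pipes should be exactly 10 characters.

Answer: |slow large|
|   morning|
|      leaf|
|tomato ant|
|  orange a|
| if vector|
|    coffee|
|letter you|
|stone leaf|
|  keyboard|
|        at|
|  absolute|
|    letter|

Derivation:
Line 1: ['slow', 'large'] (min_width=10, slack=0)
Line 2: ['morning'] (min_width=7, slack=3)
Line 3: ['leaf'] (min_width=4, slack=6)
Line 4: ['tomato', 'ant'] (min_width=10, slack=0)
Line 5: ['orange', 'a'] (min_width=8, slack=2)
Line 6: ['if', 'vector'] (min_width=9, slack=1)
Line 7: ['coffee'] (min_width=6, slack=4)
Line 8: ['letter', 'you'] (min_width=10, slack=0)
Line 9: ['stone', 'leaf'] (min_width=10, slack=0)
Line 10: ['keyboard'] (min_width=8, slack=2)
Line 11: ['at'] (min_width=2, slack=8)
Line 12: ['absolute'] (min_width=8, slack=2)
Line 13: ['letter'] (min_width=6, slack=4)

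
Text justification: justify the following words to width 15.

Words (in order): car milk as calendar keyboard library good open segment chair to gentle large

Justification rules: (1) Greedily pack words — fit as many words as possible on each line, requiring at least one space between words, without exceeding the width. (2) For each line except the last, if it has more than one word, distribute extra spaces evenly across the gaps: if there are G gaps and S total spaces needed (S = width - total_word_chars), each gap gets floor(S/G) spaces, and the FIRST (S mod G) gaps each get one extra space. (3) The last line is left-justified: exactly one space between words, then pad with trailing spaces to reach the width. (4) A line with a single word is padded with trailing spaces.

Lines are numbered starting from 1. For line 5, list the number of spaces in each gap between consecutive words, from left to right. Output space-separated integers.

Answer: 4

Derivation:
Line 1: ['car', 'milk', 'as'] (min_width=11, slack=4)
Line 2: ['calendar'] (min_width=8, slack=7)
Line 3: ['keyboard'] (min_width=8, slack=7)
Line 4: ['library', 'good'] (min_width=12, slack=3)
Line 5: ['open', 'segment'] (min_width=12, slack=3)
Line 6: ['chair', 'to', 'gentle'] (min_width=15, slack=0)
Line 7: ['large'] (min_width=5, slack=10)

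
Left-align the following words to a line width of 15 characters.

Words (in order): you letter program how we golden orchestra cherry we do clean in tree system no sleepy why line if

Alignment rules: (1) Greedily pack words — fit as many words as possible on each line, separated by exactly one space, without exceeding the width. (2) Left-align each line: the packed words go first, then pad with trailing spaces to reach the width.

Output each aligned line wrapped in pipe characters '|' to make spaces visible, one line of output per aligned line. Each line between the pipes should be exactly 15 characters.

Line 1: ['you', 'letter'] (min_width=10, slack=5)
Line 2: ['program', 'how', 'we'] (min_width=14, slack=1)
Line 3: ['golden'] (min_width=6, slack=9)
Line 4: ['orchestra'] (min_width=9, slack=6)
Line 5: ['cherry', 'we', 'do'] (min_width=12, slack=3)
Line 6: ['clean', 'in', 'tree'] (min_width=13, slack=2)
Line 7: ['system', 'no'] (min_width=9, slack=6)
Line 8: ['sleepy', 'why', 'line'] (min_width=15, slack=0)
Line 9: ['if'] (min_width=2, slack=13)

Answer: |you letter     |
|program how we |
|golden         |
|orchestra      |
|cherry we do   |
|clean in tree  |
|system no      |
|sleepy why line|
|if             |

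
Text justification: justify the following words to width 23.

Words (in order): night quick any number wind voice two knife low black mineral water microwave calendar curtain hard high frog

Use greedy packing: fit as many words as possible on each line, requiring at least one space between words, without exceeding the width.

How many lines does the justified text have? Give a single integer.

Line 1: ['night', 'quick', 'any', 'number'] (min_width=22, slack=1)
Line 2: ['wind', 'voice', 'two', 'knife'] (min_width=20, slack=3)
Line 3: ['low', 'black', 'mineral', 'water'] (min_width=23, slack=0)
Line 4: ['microwave', 'calendar'] (min_width=18, slack=5)
Line 5: ['curtain', 'hard', 'high', 'frog'] (min_width=22, slack=1)
Total lines: 5

Answer: 5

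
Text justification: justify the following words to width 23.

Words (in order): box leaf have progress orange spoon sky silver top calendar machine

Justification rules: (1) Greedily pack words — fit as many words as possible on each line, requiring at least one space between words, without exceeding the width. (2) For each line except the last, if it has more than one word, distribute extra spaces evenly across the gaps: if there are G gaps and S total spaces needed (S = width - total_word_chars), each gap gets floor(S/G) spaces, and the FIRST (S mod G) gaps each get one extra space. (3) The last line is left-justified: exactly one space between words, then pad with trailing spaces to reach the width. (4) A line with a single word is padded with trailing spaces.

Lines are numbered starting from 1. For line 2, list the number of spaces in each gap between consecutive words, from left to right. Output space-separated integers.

Line 1: ['box', 'leaf', 'have', 'progress'] (min_width=22, slack=1)
Line 2: ['orange', 'spoon', 'sky', 'silver'] (min_width=23, slack=0)
Line 3: ['top', 'calendar', 'machine'] (min_width=20, slack=3)

Answer: 1 1 1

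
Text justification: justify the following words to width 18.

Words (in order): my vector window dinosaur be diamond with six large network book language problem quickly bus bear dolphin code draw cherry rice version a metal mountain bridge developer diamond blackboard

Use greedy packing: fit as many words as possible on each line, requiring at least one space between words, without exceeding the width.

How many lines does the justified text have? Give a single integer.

Line 1: ['my', 'vector', 'window'] (min_width=16, slack=2)
Line 2: ['dinosaur', 'be'] (min_width=11, slack=7)
Line 3: ['diamond', 'with', 'six'] (min_width=16, slack=2)
Line 4: ['large', 'network', 'book'] (min_width=18, slack=0)
Line 5: ['language', 'problem'] (min_width=16, slack=2)
Line 6: ['quickly', 'bus', 'bear'] (min_width=16, slack=2)
Line 7: ['dolphin', 'code', 'draw'] (min_width=17, slack=1)
Line 8: ['cherry', 'rice'] (min_width=11, slack=7)
Line 9: ['version', 'a', 'metal'] (min_width=15, slack=3)
Line 10: ['mountain', 'bridge'] (min_width=15, slack=3)
Line 11: ['developer', 'diamond'] (min_width=17, slack=1)
Line 12: ['blackboard'] (min_width=10, slack=8)
Total lines: 12

Answer: 12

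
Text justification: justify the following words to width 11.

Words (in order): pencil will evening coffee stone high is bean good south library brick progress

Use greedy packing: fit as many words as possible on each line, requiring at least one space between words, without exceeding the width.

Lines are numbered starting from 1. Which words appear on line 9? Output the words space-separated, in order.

Line 1: ['pencil', 'will'] (min_width=11, slack=0)
Line 2: ['evening'] (min_width=7, slack=4)
Line 3: ['coffee'] (min_width=6, slack=5)
Line 4: ['stone', 'high'] (min_width=10, slack=1)
Line 5: ['is', 'bean'] (min_width=7, slack=4)
Line 6: ['good', 'south'] (min_width=10, slack=1)
Line 7: ['library'] (min_width=7, slack=4)
Line 8: ['brick'] (min_width=5, slack=6)
Line 9: ['progress'] (min_width=8, slack=3)

Answer: progress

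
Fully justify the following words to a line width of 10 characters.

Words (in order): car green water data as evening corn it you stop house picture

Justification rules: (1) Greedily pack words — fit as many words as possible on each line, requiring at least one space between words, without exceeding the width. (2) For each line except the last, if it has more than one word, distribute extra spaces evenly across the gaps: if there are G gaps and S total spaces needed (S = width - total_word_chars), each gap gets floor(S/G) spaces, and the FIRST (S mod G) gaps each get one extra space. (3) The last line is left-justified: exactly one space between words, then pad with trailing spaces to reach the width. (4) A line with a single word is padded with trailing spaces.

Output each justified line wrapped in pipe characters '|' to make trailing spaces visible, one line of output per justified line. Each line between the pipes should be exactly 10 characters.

Line 1: ['car', 'green'] (min_width=9, slack=1)
Line 2: ['water', 'data'] (min_width=10, slack=0)
Line 3: ['as', 'evening'] (min_width=10, slack=0)
Line 4: ['corn', 'it'] (min_width=7, slack=3)
Line 5: ['you', 'stop'] (min_width=8, slack=2)
Line 6: ['house'] (min_width=5, slack=5)
Line 7: ['picture'] (min_width=7, slack=3)

Answer: |car  green|
|water data|
|as evening|
|corn    it|
|you   stop|
|house     |
|picture   |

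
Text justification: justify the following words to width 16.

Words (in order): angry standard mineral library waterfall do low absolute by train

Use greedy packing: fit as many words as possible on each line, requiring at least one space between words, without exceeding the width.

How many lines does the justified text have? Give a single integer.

Answer: 5

Derivation:
Line 1: ['angry', 'standard'] (min_width=14, slack=2)
Line 2: ['mineral', 'library'] (min_width=15, slack=1)
Line 3: ['waterfall', 'do', 'low'] (min_width=16, slack=0)
Line 4: ['absolute', 'by'] (min_width=11, slack=5)
Line 5: ['train'] (min_width=5, slack=11)
Total lines: 5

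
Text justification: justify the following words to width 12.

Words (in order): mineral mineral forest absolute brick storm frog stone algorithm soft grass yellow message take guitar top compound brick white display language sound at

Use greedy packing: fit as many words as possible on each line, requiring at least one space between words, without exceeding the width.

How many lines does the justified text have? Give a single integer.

Line 1: ['mineral'] (min_width=7, slack=5)
Line 2: ['mineral'] (min_width=7, slack=5)
Line 3: ['forest'] (min_width=6, slack=6)
Line 4: ['absolute'] (min_width=8, slack=4)
Line 5: ['brick', 'storm'] (min_width=11, slack=1)
Line 6: ['frog', 'stone'] (min_width=10, slack=2)
Line 7: ['algorithm'] (min_width=9, slack=3)
Line 8: ['soft', 'grass'] (min_width=10, slack=2)
Line 9: ['yellow'] (min_width=6, slack=6)
Line 10: ['message', 'take'] (min_width=12, slack=0)
Line 11: ['guitar', 'top'] (min_width=10, slack=2)
Line 12: ['compound'] (min_width=8, slack=4)
Line 13: ['brick', 'white'] (min_width=11, slack=1)
Line 14: ['display'] (min_width=7, slack=5)
Line 15: ['language'] (min_width=8, slack=4)
Line 16: ['sound', 'at'] (min_width=8, slack=4)
Total lines: 16

Answer: 16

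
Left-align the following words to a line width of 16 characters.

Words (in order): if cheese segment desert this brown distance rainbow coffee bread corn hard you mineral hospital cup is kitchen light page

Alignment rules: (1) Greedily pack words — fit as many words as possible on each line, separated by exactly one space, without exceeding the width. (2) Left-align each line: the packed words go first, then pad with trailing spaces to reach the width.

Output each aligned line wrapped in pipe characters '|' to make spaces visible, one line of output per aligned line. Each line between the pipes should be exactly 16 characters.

Answer: |if cheese       |
|segment desert  |
|this brown      |
|distance rainbow|
|coffee bread    |
|corn hard you   |
|mineral hospital|
|cup is kitchen  |
|light page      |

Derivation:
Line 1: ['if', 'cheese'] (min_width=9, slack=7)
Line 2: ['segment', 'desert'] (min_width=14, slack=2)
Line 3: ['this', 'brown'] (min_width=10, slack=6)
Line 4: ['distance', 'rainbow'] (min_width=16, slack=0)
Line 5: ['coffee', 'bread'] (min_width=12, slack=4)
Line 6: ['corn', 'hard', 'you'] (min_width=13, slack=3)
Line 7: ['mineral', 'hospital'] (min_width=16, slack=0)
Line 8: ['cup', 'is', 'kitchen'] (min_width=14, slack=2)
Line 9: ['light', 'page'] (min_width=10, slack=6)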